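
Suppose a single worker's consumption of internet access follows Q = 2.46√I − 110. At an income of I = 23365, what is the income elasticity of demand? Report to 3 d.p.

0.707

At I = 23365: Q = 266.026.
dQ/dI = 2.46/(2√I) = 0.00804678 at this income.
η = (dQ/dI)·(I/Q) = 0.00804678 × (23365/266.026) = 0.707.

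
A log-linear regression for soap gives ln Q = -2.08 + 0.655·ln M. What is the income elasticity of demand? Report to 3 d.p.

0.655

In a log-linear demand, the coefficient on ln M is the income elasticity.
So η = 0.655.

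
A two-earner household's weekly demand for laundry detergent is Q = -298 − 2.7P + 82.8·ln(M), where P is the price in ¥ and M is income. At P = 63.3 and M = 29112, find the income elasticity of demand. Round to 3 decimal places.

At P = 63.3, M = 29112: Q = 382.183.
Holding P constant, ∂Q/∂M = 82.8/M = 0.00284419.
η_M = (∂Q/∂M)·(M/Q) = 0.00284419 × (29112/382.183) = 0.217.

0.217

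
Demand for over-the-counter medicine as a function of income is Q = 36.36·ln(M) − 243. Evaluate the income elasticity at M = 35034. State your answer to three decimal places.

At M = 35034: Q = 137.474.
dQ/dM = 36.36/M = 0.00103785 at this income.
η = (dQ/dM)·(M/Q) = 0.00103785 × (35034/137.474) = 0.264.

0.264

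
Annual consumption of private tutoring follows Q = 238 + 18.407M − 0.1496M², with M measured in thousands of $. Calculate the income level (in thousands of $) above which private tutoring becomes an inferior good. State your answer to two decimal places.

61.52

dQ/dM = 18.407 − 0.2992M.
The good is inferior where dQ/dM < 0. Setting dQ/dM = 0 gives M = 18.407 / 0.2992 = 61.52.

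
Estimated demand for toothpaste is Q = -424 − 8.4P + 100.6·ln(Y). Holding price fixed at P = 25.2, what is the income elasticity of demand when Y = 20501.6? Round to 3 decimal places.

0.277

At P = 25.2, Y = 20501.6: Q = 363.103.
Holding P constant, ∂Q/∂Y = 100.6/Y = 0.00490693.
η_Y = (∂Q/∂Y)·(Y/Q) = 0.00490693 × (20501.6/363.103) = 0.277.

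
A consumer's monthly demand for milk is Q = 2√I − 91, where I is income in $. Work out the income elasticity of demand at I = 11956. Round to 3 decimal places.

0.856

At I = 11956: Q = 127.687.
dQ/dI = 2/(2√I) = 0.00914549 at this income.
η = (dQ/dI)·(I/Q) = 0.00914549 × (11956/127.687) = 0.856.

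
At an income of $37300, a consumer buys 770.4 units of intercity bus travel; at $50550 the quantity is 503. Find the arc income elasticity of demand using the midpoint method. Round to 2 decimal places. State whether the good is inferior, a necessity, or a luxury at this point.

ΔQ = 503 − 770.4 = -267.4; midpoint Q̄ = (770.4 + 503)/2 = 636.7.
ΔI = 50550 − 37300 = 13250; midpoint Ī = (37300 + 50550)/2 = 43925.
η = (ΔQ/Q̄) ÷ (ΔI/Ī) = (-267.4/636.7) ÷ (13250/43925) = -1.39.
η < 0 ⇒ inferior good.

-1.39 (inferior good)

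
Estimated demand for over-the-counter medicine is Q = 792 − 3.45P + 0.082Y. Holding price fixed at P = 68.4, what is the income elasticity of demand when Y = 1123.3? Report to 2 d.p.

At P = 68.4, Y = 1123.3: Q = 648.131.
Holding P constant, ∂Q/∂Y = 0.082.
η_Y = (∂Q/∂Y)·(Y/Q) = 0.082 × (1123.3/648.131) = 0.14.

0.14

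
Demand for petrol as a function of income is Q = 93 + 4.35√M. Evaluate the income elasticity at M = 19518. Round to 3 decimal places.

0.434

At M = 19518: Q = 700.725.
dQ/dM = 4.35/(2√M) = 0.0155683 at this income.
η = (dQ/dM)·(M/Q) = 0.0155683 × (19518/700.725) = 0.434.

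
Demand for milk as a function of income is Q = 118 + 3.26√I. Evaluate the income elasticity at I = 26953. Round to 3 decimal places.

0.410

At I = 26953: Q = 653.206.
dQ/dI = 3.26/(2√I) = 0.00992851 at this income.
η = (dQ/dI)·(I/Q) = 0.00992851 × (26953/653.206) = 0.410.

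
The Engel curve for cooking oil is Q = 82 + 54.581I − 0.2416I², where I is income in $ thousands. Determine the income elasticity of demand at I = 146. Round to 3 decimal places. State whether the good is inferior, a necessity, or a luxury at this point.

-0.804 (inferior good)

At I = 146: Q = 2900.8804.
dQ/dI = 54.581 − 0.4832I = -15.96620.
η = (dQ/dI)·(I/Q) = -15.96620 × (146/2900.8804) = -0.804.
η < 0 ⇒ inferior good.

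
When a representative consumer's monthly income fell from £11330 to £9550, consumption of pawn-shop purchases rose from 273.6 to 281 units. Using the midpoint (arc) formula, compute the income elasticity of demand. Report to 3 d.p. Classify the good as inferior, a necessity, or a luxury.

-0.157 (inferior good)

ΔQ = 281 − 273.6 = 7.4; midpoint Q̄ = (273.6 + 281)/2 = 277.3.
ΔI = 9550 − 11330 = -1780; midpoint Ī = (11330 + 9550)/2 = 10440.
η = (ΔQ/Q̄) ÷ (ΔI/Ī) = (7.4/277.3) ÷ (-1780/10440) = -0.157.
η < 0 ⇒ inferior good.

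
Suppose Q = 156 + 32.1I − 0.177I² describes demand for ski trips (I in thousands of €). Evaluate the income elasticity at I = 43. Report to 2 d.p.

At I = 43: Q = 1209.0270.
dQ/dI = 32.1 − 0.354I = 16.87800.
η = (dQ/dI)·(I/Q) = 16.87800 × (43/1209.0270) = 0.60.

0.60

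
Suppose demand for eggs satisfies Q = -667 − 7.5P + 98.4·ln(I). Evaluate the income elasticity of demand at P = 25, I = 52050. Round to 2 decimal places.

0.46

At P = 25, I = 52050: Q = 214.120.
Holding P constant, ∂Q/∂I = 98.4/I = 0.00189049.
η_I = (∂Q/∂I)·(I/Q) = 0.00189049 × (52050/214.120) = 0.46.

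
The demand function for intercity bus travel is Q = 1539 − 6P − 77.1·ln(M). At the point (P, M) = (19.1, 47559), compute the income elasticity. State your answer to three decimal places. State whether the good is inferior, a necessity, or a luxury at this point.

-0.130 (inferior good)

At P = 19.1, M = 47559: Q = 594.054.
Holding P constant, ∂Q/∂M = -77.1/M = -0.00162114.
η_M = (∂Q/∂M)·(M/Q) = -0.00162114 × (47559/594.054) = -0.130.
Since η < 0, this is an inferior good.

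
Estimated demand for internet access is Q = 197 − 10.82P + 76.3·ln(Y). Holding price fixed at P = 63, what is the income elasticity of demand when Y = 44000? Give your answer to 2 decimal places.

0.23

At P = 63, Y = 44000: Q = 331.135.
Holding P constant, ∂Q/∂Y = 76.3/Y = 0.00173409.
η_Y = (∂Q/∂Y)·(Y/Q) = 0.00173409 × (44000/331.135) = 0.23.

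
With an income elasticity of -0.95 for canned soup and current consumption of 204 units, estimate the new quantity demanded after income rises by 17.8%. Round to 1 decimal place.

%ΔQ ≈ η × %ΔI = -0.95 × 17.8% = -16.91%.
New Q ≈ 204 × (1 − 0.1691) = 169.5.

169.5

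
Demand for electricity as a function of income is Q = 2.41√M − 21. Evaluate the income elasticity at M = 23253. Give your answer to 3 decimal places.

0.530

At M = 23253: Q = 346.499.
dQ/dM = 2.41/(2√M) = 0.00790219 at this income.
η = (dQ/dM)·(M/Q) = 0.00790219 × (23253/346.499) = 0.530.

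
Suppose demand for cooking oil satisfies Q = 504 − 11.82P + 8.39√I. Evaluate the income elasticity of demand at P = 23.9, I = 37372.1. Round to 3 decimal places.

At P = 23.9, I = 37372.1: Q = 1843.445.
Holding P constant, ∂Q/∂I = 8.39/(2√I) = 0.0216999.
η_I = (∂Q/∂I)·(I/Q) = 0.0216999 × (37372.1/1843.445) = 0.440.

0.440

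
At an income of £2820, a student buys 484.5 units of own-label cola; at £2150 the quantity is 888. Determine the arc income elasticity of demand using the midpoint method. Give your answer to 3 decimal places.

-2.181

ΔQ = 888 − 484.5 = 403.5; midpoint Q̄ = (484.5 + 888)/2 = 686.25.
ΔI = 2150 − 2820 = -670; midpoint Ī = (2820 + 2150)/2 = 2485.
η = (ΔQ/Q̄) ÷ (ΔI/Ī) = (403.5/686.25) ÷ (-670/2485) = -2.181.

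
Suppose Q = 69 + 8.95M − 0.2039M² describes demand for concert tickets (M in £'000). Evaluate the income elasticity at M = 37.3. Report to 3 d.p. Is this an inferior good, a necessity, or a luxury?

-1.960 (inferior good)

At M = 37.3: Q = 119.1510.
dQ/dM = 8.95 − 0.4078M = -6.26094.
η = (dQ/dM)·(M/Q) = -6.26094 × (37.3/119.1510) = -1.960.
η < 0 ⇒ inferior good.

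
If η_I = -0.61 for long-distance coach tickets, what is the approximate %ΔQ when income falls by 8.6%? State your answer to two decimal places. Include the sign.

%ΔQ ≈ η × %ΔI = -0.61 × (-8.6%) = 5.25%.

5.25%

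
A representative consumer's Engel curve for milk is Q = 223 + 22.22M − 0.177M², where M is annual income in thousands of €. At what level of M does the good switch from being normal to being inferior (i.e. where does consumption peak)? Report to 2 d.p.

62.77

dQ/dM = 22.22 − 0.354M.
The good is inferior where dQ/dM < 0. Setting dQ/dM = 0 gives M = 22.22 / 0.354 = 62.77.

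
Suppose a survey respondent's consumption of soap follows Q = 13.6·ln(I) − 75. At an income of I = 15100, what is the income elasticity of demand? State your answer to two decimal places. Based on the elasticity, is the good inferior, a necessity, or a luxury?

At I = 15100: Q = 55.865.
dQ/dI = 13.6/I = 0.000900662 at this income.
η = (dQ/dI)·(I/Q) = 0.000900662 × (15100/55.865) = 0.24.
Since 0 < η < 1, the good is a necessity.

0.24 (necessity)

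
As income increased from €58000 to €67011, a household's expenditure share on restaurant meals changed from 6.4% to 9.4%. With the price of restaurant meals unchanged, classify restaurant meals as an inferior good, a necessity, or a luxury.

The budget share rises as income rises, so η > 1.

luxury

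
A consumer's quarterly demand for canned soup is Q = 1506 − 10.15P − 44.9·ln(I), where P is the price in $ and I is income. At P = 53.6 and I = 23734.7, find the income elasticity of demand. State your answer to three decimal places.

At P = 53.6, I = 23734.7: Q = 509.606.
Holding P constant, ∂Q/∂I = -44.9/I = -0.00189174.
η_I = (∂Q/∂I)·(I/Q) = -0.00189174 × (23734.7/509.606) = -0.088.

-0.088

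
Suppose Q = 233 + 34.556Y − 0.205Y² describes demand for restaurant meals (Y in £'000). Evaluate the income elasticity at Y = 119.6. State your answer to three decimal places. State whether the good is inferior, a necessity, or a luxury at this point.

-1.208 (inferior good)

At Y = 119.6: Q = 1433.5448.
dQ/dY = 34.556 − 0.41Y = -14.48000.
η = (dQ/dY)·(Y/Q) = -14.48000 × (119.6/1433.5448) = -1.208.
η < 0 ⇒ inferior good.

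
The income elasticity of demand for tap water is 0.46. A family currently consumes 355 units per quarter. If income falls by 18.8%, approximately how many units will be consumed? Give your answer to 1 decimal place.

%ΔQ ≈ η × %ΔI = 0.46 × (-18.8%) = -8.648%.
New Q ≈ 355 × (1 − 0.08648) = 324.3.

324.3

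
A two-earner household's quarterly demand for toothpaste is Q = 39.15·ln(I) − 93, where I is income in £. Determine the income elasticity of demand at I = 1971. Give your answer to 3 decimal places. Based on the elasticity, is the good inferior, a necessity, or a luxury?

0.192 (necessity)

At I = 1971: Q = 204.004.
dQ/dI = 39.15/I = 0.019863 at this income.
η = (dQ/dI)·(I/Q) = 0.019863 × (1971/204.004) = 0.192.
Since 0 < η < 1, the good is a necessity.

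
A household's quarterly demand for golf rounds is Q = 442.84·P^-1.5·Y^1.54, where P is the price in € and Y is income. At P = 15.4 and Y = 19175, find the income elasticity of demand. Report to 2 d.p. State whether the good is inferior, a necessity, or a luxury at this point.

1.54 (luxury)

For a multiplicative demand Q = A·P^α·Y^β, the income elasticity is β everywhere.
Here β = 1.54, so η = 1.54.
Since η > 1, this is a luxury.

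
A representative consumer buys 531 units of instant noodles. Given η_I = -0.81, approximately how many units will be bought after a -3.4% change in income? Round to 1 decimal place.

545.6

%ΔQ ≈ η × %ΔI = -0.81 × (-3.4%) = 2.754%.
New Q ≈ 531 × (1 + 0.02754) = 545.6.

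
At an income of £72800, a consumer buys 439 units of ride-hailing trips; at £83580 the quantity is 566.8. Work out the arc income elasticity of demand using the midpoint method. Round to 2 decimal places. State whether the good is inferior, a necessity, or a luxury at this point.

1.84 (luxury)

ΔQ = 566.8 − 439 = 127.8; midpoint Q̄ = (439 + 566.8)/2 = 502.9.
ΔI = 83580 − 72800 = 10780; midpoint Ī = (72800 + 83580)/2 = 78190.
η = (ΔQ/Q̄) ÷ (ΔI/Ī) = (127.8/502.9) ÷ (10780/78190) = 1.84.
η > 1 ⇒ luxury.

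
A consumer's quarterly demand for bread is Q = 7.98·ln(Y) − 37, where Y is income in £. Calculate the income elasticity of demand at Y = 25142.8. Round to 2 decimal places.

At Y = 25142.8: Q = 43.856.
dQ/dY = 7.98/Y = 0.000317387 at this income.
η = (dQ/dY)·(Y/Q) = 0.000317387 × (25142.8/43.856) = 0.18.

0.18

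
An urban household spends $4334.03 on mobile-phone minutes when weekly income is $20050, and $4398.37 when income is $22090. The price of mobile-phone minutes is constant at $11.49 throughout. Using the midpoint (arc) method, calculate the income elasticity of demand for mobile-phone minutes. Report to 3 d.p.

0.152

With a constant price, Q₁ = 4334.03/11.49 = 377.200 and Q₂ = 4398.37/11.49 = 382.800 (equivalently, work directly with expenditure since P cancels).
Midpoint %ΔQ = (4398.37 − 4334.03)/4366.20 = 0.01474; midpoint %ΔI = (22090 − 20050)/21070 = 0.09682.
η = 0.01474 / 0.09682 = 0.152.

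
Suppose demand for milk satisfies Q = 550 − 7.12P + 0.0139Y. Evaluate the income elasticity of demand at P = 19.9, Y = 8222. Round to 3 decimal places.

0.219

At P = 19.9, Y = 8222: Q = 522.598.
Holding P constant, ∂Q/∂Y = 0.0139.
η_Y = (∂Q/∂Y)·(Y/Q) = 0.0139 × (8222/522.598) = 0.219.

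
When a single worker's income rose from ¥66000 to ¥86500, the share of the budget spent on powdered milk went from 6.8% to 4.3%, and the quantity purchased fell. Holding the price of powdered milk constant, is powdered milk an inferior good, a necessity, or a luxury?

inferior good

Quantity demanded falls as income rises, so η < 0.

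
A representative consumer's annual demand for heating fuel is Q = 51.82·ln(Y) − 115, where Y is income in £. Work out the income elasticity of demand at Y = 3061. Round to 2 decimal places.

0.17

At Y = 3061: Q = 300.933.
dQ/dY = 51.82/Y = 0.0169291 at this income.
η = (dQ/dY)·(Y/Q) = 0.0169291 × (3061/300.933) = 0.17.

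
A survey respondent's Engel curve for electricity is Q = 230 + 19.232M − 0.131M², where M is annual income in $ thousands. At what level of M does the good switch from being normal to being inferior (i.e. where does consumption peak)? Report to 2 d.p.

73.40

dQ/dM = 19.232 − 0.262M.
The good is inferior where dQ/dM < 0. Setting dQ/dM = 0 gives M = 19.232 / 0.262 = 73.40.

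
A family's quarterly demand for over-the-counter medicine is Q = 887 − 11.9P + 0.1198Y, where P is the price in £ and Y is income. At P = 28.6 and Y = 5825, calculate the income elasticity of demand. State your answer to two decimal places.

At P = 28.6, Y = 5825: Q = 1244.495.
Holding P constant, ∂Q/∂Y = 0.1198.
η_Y = (∂Q/∂Y)·(Y/Q) = 0.1198 × (5825/1244.495) = 0.56.

0.56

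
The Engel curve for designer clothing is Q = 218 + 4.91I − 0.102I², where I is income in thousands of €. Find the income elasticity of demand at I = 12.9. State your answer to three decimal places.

0.111

At I = 12.9: Q = 264.3652.
dQ/dI = 4.91 − 0.204I = 2.27840.
η = (dQ/dI)·(I/Q) = 2.27840 × (12.9/264.3652) = 0.111.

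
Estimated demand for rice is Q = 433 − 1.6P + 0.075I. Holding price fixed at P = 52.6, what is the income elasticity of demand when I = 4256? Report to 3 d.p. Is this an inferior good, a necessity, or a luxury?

At P = 52.6, I = 4256: Q = 668.040.
Holding P constant, ∂Q/∂I = 0.075.
η_I = (∂Q/∂I)·(I/Q) = 0.075 × (4256/668.040) = 0.478.
Since 0 < η < 1, this is a necessity.

0.478 (necessity)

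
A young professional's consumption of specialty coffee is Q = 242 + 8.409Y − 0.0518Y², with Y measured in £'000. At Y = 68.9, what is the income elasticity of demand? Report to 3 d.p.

At Y = 68.9: Q = 575.4746.
dQ/dY = 8.409 − 0.1036Y = 1.27096.
η = (dQ/dY)·(Y/Q) = 1.27096 × (68.9/575.4746) = 0.152.

0.152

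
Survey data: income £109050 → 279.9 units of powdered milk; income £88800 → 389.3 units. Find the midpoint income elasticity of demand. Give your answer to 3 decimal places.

ΔQ = 389.3 − 279.9 = 109.4; midpoint Q̄ = (279.9 + 389.3)/2 = 334.6.
ΔI = 88800 − 109050 = -20250; midpoint Ī = (109050 + 88800)/2 = 98925.
η = (ΔQ/Q̄) ÷ (ΔI/Ī) = (109.4/334.6) ÷ (-20250/98925) = -1.597.

-1.597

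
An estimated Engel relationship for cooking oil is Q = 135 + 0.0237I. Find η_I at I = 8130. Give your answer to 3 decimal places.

0.588

At I = 8130: Q = 327.681.
dQ/dI = 0.0237.
η = (dQ/dI)·(I/Q) = 0.0237 × (8130/327.681) = 0.588.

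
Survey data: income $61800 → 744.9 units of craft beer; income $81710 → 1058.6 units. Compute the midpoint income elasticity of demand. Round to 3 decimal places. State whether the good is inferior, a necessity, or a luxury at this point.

ΔQ = 1058.6 − 744.9 = 313.7; midpoint Q̄ = (744.9 + 1058.6)/2 = 901.75.
ΔI = 81710 − 61800 = 19910; midpoint Ī = (61800 + 81710)/2 = 71755.
η = (ΔQ/Q̄) ÷ (ΔI/Ī) = (313.7/901.75) ÷ (19910/71755) = 1.254.
η > 1 ⇒ luxury.

1.254 (luxury)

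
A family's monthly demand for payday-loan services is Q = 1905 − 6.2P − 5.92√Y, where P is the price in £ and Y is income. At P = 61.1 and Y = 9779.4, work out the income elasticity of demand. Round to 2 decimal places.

At P = 61.1, Y = 9779.4: Q = 940.746.
Holding P constant, ∂Q/∂Y = -5.92/(2√Y) = -0.029932.
η_Y = (∂Q/∂Y)·(Y/Q) = -0.029932 × (9779.4/940.746) = -0.31.

-0.31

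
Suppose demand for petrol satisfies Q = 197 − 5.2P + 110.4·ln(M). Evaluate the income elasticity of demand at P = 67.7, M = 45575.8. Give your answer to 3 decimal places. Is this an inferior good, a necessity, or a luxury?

0.107 (necessity)

At P = 67.7, M = 45575.8: Q = 1029.235.
Holding P constant, ∂Q/∂M = 110.4/M = 0.00242234.
η_M = (∂Q/∂M)·(M/Q) = 0.00242234 × (45575.8/1029.235) = 0.107.
Since 0 < η < 1, this is a necessity.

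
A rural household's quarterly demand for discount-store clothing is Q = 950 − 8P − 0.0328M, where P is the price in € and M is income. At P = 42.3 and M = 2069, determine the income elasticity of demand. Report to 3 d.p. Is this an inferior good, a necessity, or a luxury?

At P = 42.3, M = 2069: Q = 543.737.
Holding P constant, ∂Q/∂M = −0.0328.
η_M = (∂Q/∂M)·(M/Q) = -0.0328 × (2069/543.737) = -0.125.
Since η < 0, this is an inferior good.

-0.125 (inferior good)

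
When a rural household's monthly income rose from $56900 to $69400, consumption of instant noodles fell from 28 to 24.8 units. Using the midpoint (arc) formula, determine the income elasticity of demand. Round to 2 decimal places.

-0.61

ΔQ = 24.8 − 28 = -3.2; midpoint Q̄ = (28 + 24.8)/2 = 26.4.
ΔI = 69400 − 56900 = 12500; midpoint Ī = (56900 + 69400)/2 = 63150.
η = (ΔQ/Q̄) ÷ (ΔI/Ī) = (-3.2/26.4) ÷ (12500/63150) = -0.61.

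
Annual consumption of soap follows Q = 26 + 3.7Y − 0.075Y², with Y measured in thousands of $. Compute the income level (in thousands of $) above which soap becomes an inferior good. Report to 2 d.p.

dQ/dY = 3.7 − 0.15Y.
The good is inferior where dQ/dY < 0. Setting dQ/dY = 0 gives Y = 3.7 / 0.15 = 24.67.

24.67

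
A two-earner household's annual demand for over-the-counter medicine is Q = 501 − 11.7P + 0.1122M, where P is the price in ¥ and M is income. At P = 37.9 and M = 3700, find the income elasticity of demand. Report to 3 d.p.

At P = 37.9, M = 3700: Q = 472.710.
Holding P constant, ∂Q/∂M = 0.1122.
η_M = (∂Q/∂M)·(M/Q) = 0.1122 × (3700/472.710) = 0.878.

0.878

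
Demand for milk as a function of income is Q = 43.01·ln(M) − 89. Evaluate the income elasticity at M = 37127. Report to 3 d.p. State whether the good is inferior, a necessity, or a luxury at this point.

At M = 37127: Q = 363.556.
dQ/dM = 43.01/M = 0.00115846 at this income.
η = (dQ/dM)·(M/Q) = 0.00115846 × (37127/363.556) = 0.118.
Since 0 < η < 1, the good is a necessity.

0.118 (necessity)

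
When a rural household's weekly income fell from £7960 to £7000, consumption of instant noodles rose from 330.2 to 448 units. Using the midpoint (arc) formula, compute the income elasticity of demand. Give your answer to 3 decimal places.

-2.359

ΔQ = 448 − 330.2 = 117.8; midpoint Q̄ = (330.2 + 448)/2 = 389.1.
ΔI = 7000 − 7960 = -960; midpoint Ī = (7960 + 7000)/2 = 7480.
η = (ΔQ/Q̄) ÷ (ΔI/Ī) = (117.8/389.1) ÷ (-960/7480) = -2.359.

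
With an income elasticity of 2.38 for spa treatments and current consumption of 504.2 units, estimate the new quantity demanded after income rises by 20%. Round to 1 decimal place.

744.2

%ΔQ ≈ η × %ΔI = 2.38 × 20% = 47.6%.
New Q ≈ 504.2 × (1 + 0.476) = 744.2.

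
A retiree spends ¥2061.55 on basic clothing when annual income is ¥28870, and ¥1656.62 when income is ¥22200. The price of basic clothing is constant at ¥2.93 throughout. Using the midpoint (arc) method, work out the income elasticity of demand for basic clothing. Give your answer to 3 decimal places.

0.834

With a constant price, Q₁ = 2061.55/2.93 = 703.601 and Q₂ = 1656.62/2.93 = 565.399 (equivalently, work directly with expenditure since P cancels).
Midpoint %ΔQ = (1656.62 − 2061.55)/1859.09 = -0.21781; midpoint %ΔI = (22200 − 28870)/25535 = -0.26121.
η = -0.21781 / -0.26121 = 0.834.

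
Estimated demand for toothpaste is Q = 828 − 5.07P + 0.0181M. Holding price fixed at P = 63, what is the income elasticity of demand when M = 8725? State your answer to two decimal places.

0.24

At P = 63, M = 8725: Q = 666.513.
Holding P constant, ∂Q/∂M = 0.0181.
η_M = (∂Q/∂M)·(M/Q) = 0.0181 × (8725/666.513) = 0.24.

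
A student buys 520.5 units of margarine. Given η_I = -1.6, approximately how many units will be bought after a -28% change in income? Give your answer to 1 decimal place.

753.7

%ΔQ ≈ η × %ΔI = -1.6 × (-28%) = 44.8%.
New Q ≈ 520.5 × (1 + 0.448) = 753.7.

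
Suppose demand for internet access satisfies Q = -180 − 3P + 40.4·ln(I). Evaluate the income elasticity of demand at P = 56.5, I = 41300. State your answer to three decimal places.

At P = 56.5, I = 41300: Q = 79.896.
Holding P constant, ∂Q/∂I = 40.4/I = 0.000978208.
η_I = (∂Q/∂I)·(I/Q) = 0.000978208 × (41300/79.896) = 0.506.

0.506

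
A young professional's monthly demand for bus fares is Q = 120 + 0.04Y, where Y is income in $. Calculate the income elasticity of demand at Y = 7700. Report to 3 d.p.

At Y = 7700: Q = 428.000.
dQ/dY = 0.04.
η = (dQ/dY)·(Y/Q) = 0.04 × (7700/428.000) = 0.720.

0.720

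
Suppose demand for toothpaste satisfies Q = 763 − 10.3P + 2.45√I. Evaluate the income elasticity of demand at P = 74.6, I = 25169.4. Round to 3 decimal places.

0.507

At P = 74.6, I = 25169.4: Q = 383.309.
Holding P constant, ∂Q/∂I = 2.45/(2√I) = 0.00772146.
η_I = (∂Q/∂I)·(I/Q) = 0.00772146 × (25169.4/383.309) = 0.507.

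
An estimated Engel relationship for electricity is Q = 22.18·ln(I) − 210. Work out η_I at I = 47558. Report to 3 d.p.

At I = 47558: Q = 28.872.
dQ/dI = 22.18/I = 0.000466378 at this income.
η = (dQ/dI)·(I/Q) = 0.000466378 × (47558/28.872) = 0.768.

0.768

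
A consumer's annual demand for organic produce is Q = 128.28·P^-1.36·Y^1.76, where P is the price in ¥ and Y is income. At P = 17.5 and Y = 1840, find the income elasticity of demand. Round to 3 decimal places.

For a multiplicative demand Q = A·P^α·Y^β, the income elasticity is β everywhere.
Here β = 1.76, so η = 1.760.

1.760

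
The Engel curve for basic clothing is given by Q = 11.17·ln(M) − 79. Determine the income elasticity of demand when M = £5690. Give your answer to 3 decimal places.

At M = 5690: Q = 17.581.
dQ/dM = 11.17/M = 0.00196309 at this income.
η = (dQ/dM)·(M/Q) = 0.00196309 × (5690/17.581) = 0.635.

0.635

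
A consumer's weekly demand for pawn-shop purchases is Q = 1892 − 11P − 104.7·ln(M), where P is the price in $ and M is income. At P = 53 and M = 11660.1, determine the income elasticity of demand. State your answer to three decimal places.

-0.319

At P = 53, M = 11660.1: Q = 328.597.
Holding P constant, ∂Q/∂M = -104.7/M = -0.00897934.
η_M = (∂Q/∂M)·(M/Q) = -0.00897934 × (11660.1/328.597) = -0.319.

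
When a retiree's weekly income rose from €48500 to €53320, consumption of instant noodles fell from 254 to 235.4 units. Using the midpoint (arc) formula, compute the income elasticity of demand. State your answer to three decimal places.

-0.803

ΔQ = 235.4 − 254 = -18.6; midpoint Q̄ = (254 + 235.4)/2 = 244.7.
ΔI = 53320 − 48500 = 4820; midpoint Ī = (48500 + 53320)/2 = 50910.
η = (ΔQ/Q̄) ÷ (ΔI/Ī) = (-18.6/244.7) ÷ (4820/50910) = -0.803.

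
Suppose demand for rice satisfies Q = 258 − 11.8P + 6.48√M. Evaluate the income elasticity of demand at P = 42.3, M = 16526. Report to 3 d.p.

At P = 42.3, M = 16526: Q = 591.887.
Holding P constant, ∂Q/∂M = 6.48/(2√M) = 0.0252035.
η_M = (∂Q/∂M)·(M/Q) = 0.0252035 × (16526/591.887) = 0.704.

0.704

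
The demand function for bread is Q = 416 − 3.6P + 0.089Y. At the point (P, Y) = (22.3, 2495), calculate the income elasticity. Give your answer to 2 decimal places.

At P = 22.3, Y = 2495: Q = 557.775.
Holding P constant, ∂Q/∂Y = 0.089.
η_Y = (∂Q/∂Y)·(Y/Q) = 0.089 × (2495/557.775) = 0.40.

0.40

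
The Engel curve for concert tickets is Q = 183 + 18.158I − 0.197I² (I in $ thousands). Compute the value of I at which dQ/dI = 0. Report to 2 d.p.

dQ/dI = 18.158 − 0.394I.
The good is inferior where dQ/dI < 0. Setting dQ/dI = 0 gives I = 18.158 / 0.394 = 46.09.

46.09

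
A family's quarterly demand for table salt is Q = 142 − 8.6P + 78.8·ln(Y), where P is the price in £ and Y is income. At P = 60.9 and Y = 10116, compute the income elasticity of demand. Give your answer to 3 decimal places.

At P = 60.9, Y = 10116: Q = 344.944.
Holding P constant, ∂Q/∂Y = 78.8/Y = 0.00778964.
η_Y = (∂Q/∂Y)·(Y/Q) = 0.00778964 × (10116/344.944) = 0.228.

0.228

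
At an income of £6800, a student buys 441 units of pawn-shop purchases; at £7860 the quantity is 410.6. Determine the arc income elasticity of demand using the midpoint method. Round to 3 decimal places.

-0.494

ΔQ = 410.6 − 441 = -30.4; midpoint Q̄ = (441 + 410.6)/2 = 425.8.
ΔI = 7860 − 6800 = 1060; midpoint Ī = (6800 + 7860)/2 = 7330.
η = (ΔQ/Q̄) ÷ (ΔI/Ī) = (-30.4/425.8) ÷ (1060/7330) = -0.494.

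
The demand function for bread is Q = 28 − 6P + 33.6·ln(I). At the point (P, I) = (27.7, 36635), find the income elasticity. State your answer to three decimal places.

At P = 27.7, I = 36635: Q = 214.894.
Holding P constant, ∂Q/∂I = 33.6/I = 0.000917156.
η_I = (∂Q/∂I)·(I/Q) = 0.000917156 × (36635/214.894) = 0.156.

0.156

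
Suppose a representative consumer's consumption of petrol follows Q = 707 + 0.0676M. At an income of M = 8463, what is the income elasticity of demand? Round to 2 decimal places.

0.45

At M = 8463: Q = 1279.099.
dQ/dM = 0.0676.
η = (dQ/dM)·(M/Q) = 0.0676 × (8463/1279.099) = 0.45.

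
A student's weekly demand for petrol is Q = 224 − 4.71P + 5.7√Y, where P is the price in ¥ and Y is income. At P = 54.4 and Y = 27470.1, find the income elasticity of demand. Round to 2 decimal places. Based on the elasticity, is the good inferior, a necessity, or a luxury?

At P = 54.4, Y = 27470.1: Q = 912.500.
Holding P constant, ∂Q/∂Y = 5.7/(2√Y) = 0.0171955.
η_Y = (∂Q/∂Y)·(Y/Q) = 0.0171955 × (27470.1/912.500) = 0.52.
Since 0 < η < 1, this is a necessity.

0.52 (necessity)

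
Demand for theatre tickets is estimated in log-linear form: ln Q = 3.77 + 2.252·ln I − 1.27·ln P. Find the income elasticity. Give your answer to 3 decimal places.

2.252

In a log-linear demand, the coefficient on ln I is the income elasticity.
So η = 2.252.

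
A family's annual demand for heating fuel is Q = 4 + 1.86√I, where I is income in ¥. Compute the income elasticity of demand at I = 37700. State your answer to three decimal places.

0.495

At I = 37700: Q = 365.147.
dQ/dI = 1.86/(2√I) = 0.00478974 at this income.
η = (dQ/dI)·(I/Q) = 0.00478974 × (37700/365.147) = 0.495.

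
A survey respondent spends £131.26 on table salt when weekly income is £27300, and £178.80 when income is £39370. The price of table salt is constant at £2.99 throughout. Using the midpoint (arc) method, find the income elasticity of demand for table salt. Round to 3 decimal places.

With a constant price, Q₁ = 131.26/2.99 = 43.900 and Q₂ = 178.80/2.99 = 59.799 (equivalently, work directly with expenditure since P cancels).
Midpoint %ΔQ = (178.80 − 131.26)/155.03 = 0.30665; midpoint %ΔI = (39370 − 27300)/33335 = 0.36208.
η = 0.30665 / 0.36208 = 0.847.

0.847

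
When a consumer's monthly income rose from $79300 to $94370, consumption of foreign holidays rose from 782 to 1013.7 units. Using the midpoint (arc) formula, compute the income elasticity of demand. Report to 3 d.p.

ΔQ = 1013.7 − 782 = 231.7; midpoint Q̄ = (782 + 1013.7)/2 = 897.85.
ΔI = 94370 − 79300 = 15070; midpoint Ī = (79300 + 94370)/2 = 86835.
η = (ΔQ/Q̄) ÷ (ΔI/Ī) = (231.7/897.85) ÷ (15070/86835) = 1.487.

1.487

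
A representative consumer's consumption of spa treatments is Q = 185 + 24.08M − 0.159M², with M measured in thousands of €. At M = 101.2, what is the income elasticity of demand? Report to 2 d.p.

At M = 101.2: Q = 993.5070.
dQ/dM = 24.08 − 0.318M = -8.10160.
η = (dQ/dM)·(M/Q) = -8.10160 × (101.2/993.5070) = -0.83.

-0.83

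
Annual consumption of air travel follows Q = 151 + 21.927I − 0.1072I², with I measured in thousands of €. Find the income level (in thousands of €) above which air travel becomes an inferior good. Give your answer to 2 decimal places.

dQ/dI = 21.927 − 0.2144I.
The good is inferior where dQ/dI < 0. Setting dQ/dI = 0 gives I = 21.927 / 0.2144 = 102.27.

102.27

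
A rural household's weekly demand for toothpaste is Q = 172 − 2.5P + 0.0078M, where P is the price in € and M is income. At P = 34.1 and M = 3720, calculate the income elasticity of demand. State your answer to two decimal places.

At P = 34.1, M = 3720: Q = 115.766.
Holding P constant, ∂Q/∂M = 0.0078.
η_M = (∂Q/∂M)·(M/Q) = 0.0078 × (3720/115.766) = 0.25.

0.25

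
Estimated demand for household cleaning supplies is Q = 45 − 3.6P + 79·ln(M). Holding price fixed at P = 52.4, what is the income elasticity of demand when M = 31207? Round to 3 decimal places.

0.117

At P = 52.4, M = 31207: Q = 673.883.
Holding P constant, ∂Q/∂M = 79/M = 0.00253148.
η_M = (∂Q/∂M)·(M/Q) = 0.00253148 × (31207/673.883) = 0.117.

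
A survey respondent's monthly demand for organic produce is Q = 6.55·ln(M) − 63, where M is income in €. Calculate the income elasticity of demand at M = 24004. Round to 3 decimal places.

At M = 24004: Q = 3.063.
dQ/dM = 6.55/M = 0.000272871 at this income.
η = (dQ/dM)·(M/Q) = 0.000272871 × (24004/3.063) = 2.138.

2.138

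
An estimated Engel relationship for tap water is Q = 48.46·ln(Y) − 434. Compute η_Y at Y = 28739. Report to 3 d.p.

0.763

At Y = 28739: Q = 63.491.
dQ/dY = 48.46/Y = 0.00168621 at this income.
η = (dQ/dY)·(Y/Q) = 0.00168621 × (28739/63.491) = 0.763.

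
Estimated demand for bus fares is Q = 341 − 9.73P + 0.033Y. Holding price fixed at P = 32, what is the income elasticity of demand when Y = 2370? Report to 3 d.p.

0.725

At P = 32, Y = 2370: Q = 107.850.
Holding P constant, ∂Q/∂Y = 0.033.
η_Y = (∂Q/∂Y)·(Y/Q) = 0.033 × (2370/107.850) = 0.725.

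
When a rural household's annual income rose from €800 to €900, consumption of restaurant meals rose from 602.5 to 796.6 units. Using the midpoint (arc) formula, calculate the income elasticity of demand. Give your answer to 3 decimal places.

ΔQ = 796.6 − 602.5 = 194.1; midpoint Q̄ = (602.5 + 796.6)/2 = 699.55.
ΔI = 900 − 800 = 100; midpoint Ī = (800 + 900)/2 = 850.
η = (ΔQ/Q̄) ÷ (ΔI/Ī) = (194.1/699.55) ÷ (100/850) = 2.358.

2.358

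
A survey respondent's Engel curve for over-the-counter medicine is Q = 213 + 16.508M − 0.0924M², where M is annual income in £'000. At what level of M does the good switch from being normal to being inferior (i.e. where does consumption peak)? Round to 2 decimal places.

89.33

dQ/dM = 16.508 − 0.1848M.
The good is inferior where dQ/dM < 0. Setting dQ/dM = 0 gives M = 16.508 / 0.1848 = 89.33.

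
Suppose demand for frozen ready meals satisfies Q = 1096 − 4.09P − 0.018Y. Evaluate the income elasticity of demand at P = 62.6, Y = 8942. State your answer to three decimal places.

At P = 62.6, Y = 8942: Q = 679.010.
Holding P constant, ∂Q/∂Y = −0.018.
η_Y = (∂Q/∂Y)·(Y/Q) = -0.018 × (8942/679.010) = -0.237.

-0.237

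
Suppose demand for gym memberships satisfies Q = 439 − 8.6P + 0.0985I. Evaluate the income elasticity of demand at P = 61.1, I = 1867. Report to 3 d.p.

1.887

At P = 61.1, I = 1867: Q = 97.439.
Holding P constant, ∂Q/∂I = 0.0985.
η_I = (∂Q/∂I)·(I/Q) = 0.0985 × (1867/97.439) = 1.887.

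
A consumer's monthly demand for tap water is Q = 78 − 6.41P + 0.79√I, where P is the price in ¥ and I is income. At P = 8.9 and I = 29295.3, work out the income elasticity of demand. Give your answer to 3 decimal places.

At P = 8.9, I = 29295.3: Q = 156.166.
Holding P constant, ∂Q/∂I = 0.79/(2√I) = 0.0023078.
η_I = (∂Q/∂I)·(I/Q) = 0.0023078 × (29295.3/156.166) = 0.433.

0.433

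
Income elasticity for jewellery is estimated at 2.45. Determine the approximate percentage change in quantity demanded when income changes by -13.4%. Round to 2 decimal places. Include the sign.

%ΔQ ≈ η × %ΔI = 2.45 × (-13.4%) = -32.83%.

-32.83%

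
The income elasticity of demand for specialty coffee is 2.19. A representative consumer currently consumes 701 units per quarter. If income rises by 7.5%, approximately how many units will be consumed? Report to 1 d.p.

816.1

%ΔQ ≈ η × %ΔI = 2.19 × 7.5% = 16.425%.
New Q ≈ 701 × (1 + 0.16425) = 816.1.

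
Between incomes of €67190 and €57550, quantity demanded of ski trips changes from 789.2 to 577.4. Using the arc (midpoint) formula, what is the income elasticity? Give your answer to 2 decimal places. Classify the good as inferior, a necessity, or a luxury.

2.01 (luxury)

ΔQ = 577.4 − 789.2 = -211.8; midpoint Q̄ = (789.2 + 577.4)/2 = 683.3.
ΔI = 57550 − 67190 = -9640; midpoint Ī = (67190 + 57550)/2 = 62370.
η = (ΔQ/Q̄) ÷ (ΔI/Ī) = (-211.8/683.3) ÷ (-9640/62370) = 2.01.
η > 1 ⇒ luxury.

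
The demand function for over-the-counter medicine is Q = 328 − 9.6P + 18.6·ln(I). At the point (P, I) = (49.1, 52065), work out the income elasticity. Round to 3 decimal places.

0.317

At P = 49.1, I = 52065: Q = 58.641.
Holding P constant, ∂Q/∂I = 18.6/I = 0.000357246.
η_I = (∂Q/∂I)·(I/Q) = 0.000357246 × (52065/58.641) = 0.317.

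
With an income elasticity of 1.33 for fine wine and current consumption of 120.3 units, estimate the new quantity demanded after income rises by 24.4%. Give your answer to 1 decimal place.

159.3

%ΔQ ≈ η × %ΔI = 1.33 × 24.4% = 32.452%.
New Q ≈ 120.3 × (1 + 0.32452) = 159.3.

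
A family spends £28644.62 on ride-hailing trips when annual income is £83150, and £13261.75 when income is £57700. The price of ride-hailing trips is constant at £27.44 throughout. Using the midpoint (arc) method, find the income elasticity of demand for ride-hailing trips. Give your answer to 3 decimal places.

With a constant price, Q₁ = 28644.62/27.44 = 1043.900 and Q₂ = 13261.75/27.44 = 483.300 (equivalently, work directly with expenditure since P cancels).
Midpoint %ΔQ = (13261.75 − 28644.62)/20953.18 = -0.73415; midpoint %ΔI = (57700 − 83150)/70425 = -0.36138.
η = -0.73415 / -0.36138 = 2.032.

2.032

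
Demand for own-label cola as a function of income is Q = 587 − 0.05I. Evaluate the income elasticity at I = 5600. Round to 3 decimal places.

At I = 5600: Q = 307.000.
dQ/dI = −0.05.
η = (dQ/dI)·(I/Q) = -0.05 × (5600/307.000) = -0.912.

-0.912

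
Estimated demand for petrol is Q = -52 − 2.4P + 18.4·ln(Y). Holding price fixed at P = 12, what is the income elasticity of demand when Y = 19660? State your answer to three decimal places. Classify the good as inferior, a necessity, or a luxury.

0.182 (necessity)

At P = 12, Y = 19660: Q = 101.109.
Holding P constant, ∂Q/∂Y = 18.4/Y = 0.00093591.
η_Y = (∂Q/∂Y)·(Y/Q) = 0.00093591 × (19660/101.109) = 0.182.
Since 0 < η < 1, this is a necessity.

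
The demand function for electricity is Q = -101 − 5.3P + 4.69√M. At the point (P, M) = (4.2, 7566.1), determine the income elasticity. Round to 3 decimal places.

At P = 4.2, M = 7566.1: Q = 284.692.
Holding P constant, ∂Q/∂M = 4.69/(2√M) = 0.0269592.
η_M = (∂Q/∂M)·(M/Q) = 0.0269592 × (7566.1/284.692) = 0.716.

0.716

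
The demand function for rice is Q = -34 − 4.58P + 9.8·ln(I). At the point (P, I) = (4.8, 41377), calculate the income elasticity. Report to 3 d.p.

0.203

At P = 4.8, I = 41377: Q = 48.195.
Holding P constant, ∂Q/∂I = 9.8/I = 0.000236847.
η_I = (∂Q/∂I)·(I/Q) = 0.000236847 × (41377/48.195) = 0.203.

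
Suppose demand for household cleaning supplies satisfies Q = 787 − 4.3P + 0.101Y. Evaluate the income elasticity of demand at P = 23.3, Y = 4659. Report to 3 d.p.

At P = 23.3, Y = 4659: Q = 1157.369.
Holding P constant, ∂Q/∂Y = 0.101.
η_Y = (∂Q/∂Y)·(Y/Q) = 0.101 × (4659/1157.369) = 0.407.

0.407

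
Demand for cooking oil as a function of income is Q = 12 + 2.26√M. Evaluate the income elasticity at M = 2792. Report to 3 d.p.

At M = 2792: Q = 131.417.
dQ/dM = 2.26/(2√M) = 0.0213856 at this income.
η = (dQ/dM)·(M/Q) = 0.0213856 × (2792/131.417) = 0.454.

0.454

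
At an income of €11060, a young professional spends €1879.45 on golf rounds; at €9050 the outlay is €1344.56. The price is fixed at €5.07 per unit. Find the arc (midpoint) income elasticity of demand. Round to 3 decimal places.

1.660

With a constant price, Q₁ = 1879.45/5.07 = 370.700 and Q₂ = 1344.56/5.07 = 265.199 (equivalently, work directly with expenditure since P cancels).
Midpoint %ΔQ = (1344.56 − 1879.45)/1612.01 = -0.33182; midpoint %ΔI = (9050 − 11060)/10055 = -0.19990.
η = -0.33182 / -0.19990 = 1.660.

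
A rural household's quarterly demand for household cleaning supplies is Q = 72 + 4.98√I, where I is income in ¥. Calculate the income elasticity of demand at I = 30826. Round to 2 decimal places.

0.46

At I = 30826: Q = 946.355.
dQ/dI = 4.98/(2√I) = 0.0141821 at this income.
η = (dQ/dI)·(I/Q) = 0.0141821 × (30826/946.355) = 0.46.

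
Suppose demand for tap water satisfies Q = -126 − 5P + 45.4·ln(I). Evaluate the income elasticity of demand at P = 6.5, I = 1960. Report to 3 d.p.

0.245

At P = 6.5, I = 1960: Q = 185.664.
Holding P constant, ∂Q/∂I = 45.4/I = 0.0231633.
η_I = (∂Q/∂I)·(I/Q) = 0.0231633 × (1960/185.664) = 0.245.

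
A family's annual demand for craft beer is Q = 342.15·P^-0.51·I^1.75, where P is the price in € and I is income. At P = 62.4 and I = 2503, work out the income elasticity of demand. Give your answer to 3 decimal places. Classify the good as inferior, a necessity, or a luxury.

For a multiplicative demand Q = A·P^α·I^β, the income elasticity is β everywhere.
Here β = 1.75, so η = 1.750.
Since η > 1, this is a luxury.

1.750 (luxury)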